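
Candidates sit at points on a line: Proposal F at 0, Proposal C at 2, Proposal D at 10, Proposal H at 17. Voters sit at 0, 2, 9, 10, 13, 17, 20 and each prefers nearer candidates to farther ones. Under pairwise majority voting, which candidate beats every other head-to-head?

Proposal D

With single-peaked preferences on a line, the Condorcet winner is the candidate closest to the median voter.
The median voter (position 10) is closest to Proposal D at 10.
Check: Proposal D vs Proposal H — voters closer to Proposal D: 5 of 7.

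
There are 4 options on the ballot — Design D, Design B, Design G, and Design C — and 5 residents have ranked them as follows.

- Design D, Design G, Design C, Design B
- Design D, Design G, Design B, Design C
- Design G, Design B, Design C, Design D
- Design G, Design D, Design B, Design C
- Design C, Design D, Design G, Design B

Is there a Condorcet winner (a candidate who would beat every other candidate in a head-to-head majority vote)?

Head-to-head results (5 voters total):
Design D vs Design B: Design D wins 4–1.
Design D vs Design G: Design D wins 3–2.
Design D vs Design C: Design D wins 3–2.
Design B vs Design G: Design G wins 5–0.
Design B vs Design C: Design B wins 3–2.
Design G vs Design C: Design G wins 4–1.
Design D beats each rival — Design B (4–1), Design G (3–2), Design C (3–2) — so Design D is the Condorcet winner.

Yes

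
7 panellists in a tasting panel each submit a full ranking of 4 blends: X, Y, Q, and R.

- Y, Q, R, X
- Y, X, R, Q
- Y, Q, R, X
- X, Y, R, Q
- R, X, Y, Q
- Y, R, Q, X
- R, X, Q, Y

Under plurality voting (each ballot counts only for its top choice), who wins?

Y

First-place vote totals:
  X: 1
  Y: 4
  Q: 0
  R: 2
Y has the most first-place votes.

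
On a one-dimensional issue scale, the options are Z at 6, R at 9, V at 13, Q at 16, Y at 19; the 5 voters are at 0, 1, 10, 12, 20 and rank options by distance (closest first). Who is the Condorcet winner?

R

With single-peaked preferences on a line, the Condorcet winner is the candidate closest to the median voter.
The median voter (position 10) is closest to R at 9.
Check: R vs Y — voters closer to R: 4 of 5.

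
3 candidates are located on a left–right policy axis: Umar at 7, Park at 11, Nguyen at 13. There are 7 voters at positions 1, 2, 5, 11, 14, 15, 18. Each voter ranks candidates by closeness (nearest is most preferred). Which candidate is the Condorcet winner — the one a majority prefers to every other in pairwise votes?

With single-peaked preferences on a line, the Condorcet winner is the candidate closest to the median voter.
The median voter (position 11) is closest to Park at 11.
Check: Park vs Nguyen — voters closer to Park: 4 of 7.

Park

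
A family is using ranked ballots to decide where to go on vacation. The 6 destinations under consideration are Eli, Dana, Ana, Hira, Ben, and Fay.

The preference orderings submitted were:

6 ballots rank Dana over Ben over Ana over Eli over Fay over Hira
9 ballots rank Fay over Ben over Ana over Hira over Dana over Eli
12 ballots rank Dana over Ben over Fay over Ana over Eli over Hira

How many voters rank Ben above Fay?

Ballots ranking Ben above Fay: 6+12 = 18.
Ballots ranking Fay above Ben: 9.
So 18 of 27 voters prefer Ben to Fay.

18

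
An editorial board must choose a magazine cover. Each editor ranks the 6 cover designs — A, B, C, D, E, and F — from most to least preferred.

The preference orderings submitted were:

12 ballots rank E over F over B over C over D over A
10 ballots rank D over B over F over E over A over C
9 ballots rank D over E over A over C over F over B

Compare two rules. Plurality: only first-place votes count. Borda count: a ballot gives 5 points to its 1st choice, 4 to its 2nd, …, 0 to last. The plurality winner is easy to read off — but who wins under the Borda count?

E

Plurality first-place counts: A 0, B 0, C 0, D 19, E 12, F 0 → D.
Borda totals: A 37, B 76, C 42, D 107, E 116, F 87 → E.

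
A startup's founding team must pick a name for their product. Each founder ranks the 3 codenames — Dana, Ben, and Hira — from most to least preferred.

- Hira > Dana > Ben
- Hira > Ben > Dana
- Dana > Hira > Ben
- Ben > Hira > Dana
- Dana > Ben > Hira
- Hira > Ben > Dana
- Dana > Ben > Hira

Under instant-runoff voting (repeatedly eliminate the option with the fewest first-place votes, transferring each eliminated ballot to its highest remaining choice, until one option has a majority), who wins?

Hira

Round 1: Dana 3, Hira 3, Ben 1. Ben has the fewest and is eliminated.
Round 2: Hira 4, Dana 3. Hira has a majority.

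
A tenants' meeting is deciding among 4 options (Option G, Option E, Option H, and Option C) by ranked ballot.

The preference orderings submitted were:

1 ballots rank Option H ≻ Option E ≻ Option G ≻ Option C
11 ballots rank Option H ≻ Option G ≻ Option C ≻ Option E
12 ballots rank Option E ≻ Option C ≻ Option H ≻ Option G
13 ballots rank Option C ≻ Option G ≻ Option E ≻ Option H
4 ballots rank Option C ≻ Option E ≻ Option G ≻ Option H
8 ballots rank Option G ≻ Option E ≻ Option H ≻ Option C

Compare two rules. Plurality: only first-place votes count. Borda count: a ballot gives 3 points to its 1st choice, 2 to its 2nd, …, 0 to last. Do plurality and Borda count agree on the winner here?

Yes

Plurality first-place counts: Option G 8, Option E 12, Option H 12, Option C 17 → Option C.
Borda totals: Option G 77, Option E 75, Option H 56, Option C 86 → Option C.
The two rules agree on Option C.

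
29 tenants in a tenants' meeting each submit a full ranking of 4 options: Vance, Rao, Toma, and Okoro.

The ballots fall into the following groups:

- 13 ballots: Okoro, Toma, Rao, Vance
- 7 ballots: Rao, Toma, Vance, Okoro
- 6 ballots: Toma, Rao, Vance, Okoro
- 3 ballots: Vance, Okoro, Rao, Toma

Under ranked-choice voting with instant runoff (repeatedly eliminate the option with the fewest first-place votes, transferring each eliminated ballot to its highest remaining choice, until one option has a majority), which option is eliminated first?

Round 1: Okoro 13, Rao 7, Toma 6, Vance 3. Vance has the fewest and is eliminated.
Round 2: Okoro 16, Rao 7, Toma 6. Okoro has a majority.

Vance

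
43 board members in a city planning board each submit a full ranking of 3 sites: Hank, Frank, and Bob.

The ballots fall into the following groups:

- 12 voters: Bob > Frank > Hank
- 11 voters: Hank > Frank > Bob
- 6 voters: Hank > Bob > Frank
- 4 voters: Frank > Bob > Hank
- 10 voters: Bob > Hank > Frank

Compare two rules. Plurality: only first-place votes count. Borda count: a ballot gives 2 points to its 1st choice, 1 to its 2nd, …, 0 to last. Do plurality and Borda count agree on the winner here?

Yes

Plurality first-place counts: Hank 17, Frank 4, Bob 22 → Bob.
Borda totals: Hank 44, Frank 31, Bob 54 → Bob.
The two rules agree on Bob.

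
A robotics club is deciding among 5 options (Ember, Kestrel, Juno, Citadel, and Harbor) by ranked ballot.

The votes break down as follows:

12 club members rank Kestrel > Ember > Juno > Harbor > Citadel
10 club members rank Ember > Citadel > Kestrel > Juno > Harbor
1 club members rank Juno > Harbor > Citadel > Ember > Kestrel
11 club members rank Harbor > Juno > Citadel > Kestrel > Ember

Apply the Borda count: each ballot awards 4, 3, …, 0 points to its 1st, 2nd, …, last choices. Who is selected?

Borda scores:
  Ember: 12·3 + 10·4 + 1 + 11·0 = 77
  Kestrel: 12·4 + 10·2 + 0 + 11·1 = 79
  Juno: 12·2 + 10·1 + 4 + 11·3 = 71
  Citadel: 12·0 + 10·3 + 2 + 11·2 = 54
  Harbor: 12·1 + 10·0 + 3 + 11·4 = 59
Kestrel has the highest total.

Kestrel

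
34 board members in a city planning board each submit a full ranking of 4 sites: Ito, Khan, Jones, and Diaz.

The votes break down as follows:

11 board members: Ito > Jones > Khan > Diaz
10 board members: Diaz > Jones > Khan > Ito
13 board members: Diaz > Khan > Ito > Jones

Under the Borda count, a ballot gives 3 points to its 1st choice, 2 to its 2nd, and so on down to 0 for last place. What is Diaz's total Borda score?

69

Borda scores:
  Ito: 11·3 + 10·0 + 13·1 = 46
  Khan: 11·1 + 10·1 + 13·2 = 47
  Jones: 11·2 + 10·2 + 13·0 = 42
  Diaz: 11·0 + 10·3 + 13·3 = 69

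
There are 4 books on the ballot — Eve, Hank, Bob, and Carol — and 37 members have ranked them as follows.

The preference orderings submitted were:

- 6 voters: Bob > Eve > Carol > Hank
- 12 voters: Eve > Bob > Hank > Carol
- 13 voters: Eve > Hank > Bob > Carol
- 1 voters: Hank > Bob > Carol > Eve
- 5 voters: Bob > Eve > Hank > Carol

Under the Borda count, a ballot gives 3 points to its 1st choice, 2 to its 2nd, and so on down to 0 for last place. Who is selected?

Borda scores:
  Eve: 6·2 + 12·3 + 13·3 + 0 + 5·2 = 97
  Hank: 6·0 + 12·1 + 13·2 + 3 + 5·1 = 46
  Bob: 6·3 + 12·2 + 13·1 + 2 + 5·3 = 72
  Carol: 6·1 + 12·0 + 13·0 + 1 + 5·0 = 7
Eve has the highest total.

Eve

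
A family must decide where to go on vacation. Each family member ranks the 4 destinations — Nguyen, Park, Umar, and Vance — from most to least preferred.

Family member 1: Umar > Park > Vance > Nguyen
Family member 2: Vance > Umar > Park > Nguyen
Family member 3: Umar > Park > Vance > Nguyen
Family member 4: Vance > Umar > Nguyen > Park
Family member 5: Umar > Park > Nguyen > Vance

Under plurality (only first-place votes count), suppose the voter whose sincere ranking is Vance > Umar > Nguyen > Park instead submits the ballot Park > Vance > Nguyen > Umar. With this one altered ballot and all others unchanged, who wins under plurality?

Umar

First-place totals with the altered ballot: Nguyen 0, Park 1, Umar 3, Vance 1.
The winner is unchanged: still Umar.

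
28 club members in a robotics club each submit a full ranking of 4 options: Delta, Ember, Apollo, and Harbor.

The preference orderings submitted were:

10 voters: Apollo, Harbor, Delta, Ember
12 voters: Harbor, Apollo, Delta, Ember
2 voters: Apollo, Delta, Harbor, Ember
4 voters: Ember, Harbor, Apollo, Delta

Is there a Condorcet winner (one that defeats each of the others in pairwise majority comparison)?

Head-to-head results (28 voters total):
Delta vs Ember: Delta wins 24–4.
Delta vs Apollo: Apollo wins 28–0.
Delta vs Harbor: Harbor wins 26–2.
Ember vs Apollo: Apollo wins 24–4.
Ember vs Harbor: Harbor wins 24–4.
Apollo vs Harbor: Harbor wins 16–12.
Harbor beats each rival — Delta (26–2), Ember (24–4), Apollo (16–12) — so Harbor is the Condorcet winner.

Yes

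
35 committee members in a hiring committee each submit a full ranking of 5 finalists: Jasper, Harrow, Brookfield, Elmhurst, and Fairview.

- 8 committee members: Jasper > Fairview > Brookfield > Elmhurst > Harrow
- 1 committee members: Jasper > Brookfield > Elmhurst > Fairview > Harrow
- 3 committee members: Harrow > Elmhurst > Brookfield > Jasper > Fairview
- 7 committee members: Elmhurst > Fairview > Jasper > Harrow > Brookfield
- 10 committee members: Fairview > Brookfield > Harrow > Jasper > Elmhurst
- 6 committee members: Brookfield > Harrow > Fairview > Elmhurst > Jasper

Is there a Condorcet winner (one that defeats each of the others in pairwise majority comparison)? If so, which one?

Head-to-head results (35 voters total):
Jasper vs Harrow: Harrow wins 19–16.
Jasper vs Brookfield: Brookfield wins 19–16.
Jasper vs Elmhurst: Jasper wins 19–16.
Jasper vs Fairview: Fairview wins 23–12.
Harrow vs Brookfield: Brookfield wins 25–10.
Harrow vs Elmhurst: Harrow wins 19–16.
Harrow vs Fairview: Fairview wins 26–9.
Brookfield vs Elmhurst: Brookfield wins 25–10.
Brookfield vs Fairview: Fairview wins 25–10.
Elmhurst vs Fairview: Fairview wins 24–11.
Fairview beats each rival — Jasper (23–12), Harrow (26–9), Brookfield (25–10), Elmhurst (24–11) — so Fairview is the Condorcet winner.

Fairview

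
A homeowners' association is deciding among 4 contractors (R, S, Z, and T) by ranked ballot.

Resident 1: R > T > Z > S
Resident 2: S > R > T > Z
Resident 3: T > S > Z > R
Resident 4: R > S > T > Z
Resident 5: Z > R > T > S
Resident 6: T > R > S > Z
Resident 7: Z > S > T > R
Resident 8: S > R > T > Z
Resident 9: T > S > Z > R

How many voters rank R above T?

5

Ballots ranking R above T: 5.
Ballots ranking T above R: 4.
So 5 of 9 voters prefer R to T.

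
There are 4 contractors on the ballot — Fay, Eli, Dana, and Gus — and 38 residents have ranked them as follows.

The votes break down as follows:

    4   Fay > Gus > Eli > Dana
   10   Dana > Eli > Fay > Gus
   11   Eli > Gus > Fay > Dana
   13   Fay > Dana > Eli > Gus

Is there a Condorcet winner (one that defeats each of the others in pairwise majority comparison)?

Head-to-head results (38 voters total):
Fay vs Eli: Eli wins 21–17.
Fay vs Dana: Fay wins 28–10.
Fay vs Gus: Fay wins 27–11.
Eli vs Dana: Dana wins 23–15.
Eli vs Gus: Eli wins 34–4.
Dana vs Gus: Dana wins 23–15.
No candidate beats all others: Fay beats Dana beats Eli beats Fay, a majority cycle.

No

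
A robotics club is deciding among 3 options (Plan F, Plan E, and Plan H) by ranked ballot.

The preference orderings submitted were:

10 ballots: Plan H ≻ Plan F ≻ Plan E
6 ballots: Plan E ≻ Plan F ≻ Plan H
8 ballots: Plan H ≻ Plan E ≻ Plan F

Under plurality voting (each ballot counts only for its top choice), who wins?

First-place vote totals:
  Plan F: 0
  Plan E: 6
  Plan H: 18
Plan H has the most first-place votes.

Plan H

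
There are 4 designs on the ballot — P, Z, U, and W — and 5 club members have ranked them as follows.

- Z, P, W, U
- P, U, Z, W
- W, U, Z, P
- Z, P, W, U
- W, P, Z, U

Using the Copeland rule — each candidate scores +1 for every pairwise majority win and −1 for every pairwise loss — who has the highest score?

Z

Pairwise results:
  P vs Z: Z wins 3–2.
  P vs U: P wins 4–1.
  P vs W: P wins 3–2.
  Z vs U: Z wins 3–2.
  Z vs W: Z wins 3–2.
  U vs W: W wins 4–1.
Copeland scores (wins − losses):
  P: 2 − 1 = 1
  Z: 3 − 0 = 3
  U: 0 − 3 = -3
  W: 1 − 2 = -1
Z has the best Copeland score.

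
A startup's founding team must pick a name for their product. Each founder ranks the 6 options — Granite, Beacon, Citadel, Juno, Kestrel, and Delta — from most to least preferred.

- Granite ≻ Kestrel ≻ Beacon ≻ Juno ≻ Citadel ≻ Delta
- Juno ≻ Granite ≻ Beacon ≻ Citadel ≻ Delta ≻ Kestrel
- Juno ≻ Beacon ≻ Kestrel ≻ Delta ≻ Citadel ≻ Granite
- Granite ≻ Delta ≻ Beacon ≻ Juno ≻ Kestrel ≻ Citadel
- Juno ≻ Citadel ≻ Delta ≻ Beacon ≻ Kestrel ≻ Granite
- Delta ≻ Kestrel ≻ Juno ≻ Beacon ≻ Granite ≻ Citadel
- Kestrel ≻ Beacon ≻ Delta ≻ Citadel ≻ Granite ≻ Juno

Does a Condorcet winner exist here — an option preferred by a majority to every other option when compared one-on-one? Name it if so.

Head-to-head results (7 voters total):
Granite vs Beacon: Beacon wins 4–3.
Granite vs Citadel: Granite wins 4–3.
Granite vs Juno: Juno wins 4–3.
Granite vs Kestrel: Kestrel wins 4–3.
Granite vs Delta: Delta wins 4–3.
Beacon vs Citadel: Beacon wins 6–1.
Beacon vs Juno: Juno wins 4–3.
Beacon vs Kestrel: Beacon wins 4–3.
Beacon vs Delta: Beacon wins 4–3.
Citadel vs Juno: Juno wins 6–1.
Citadel vs Kestrel: Kestrel wins 5–2.
Citadel vs Delta: Delta wins 4–3.
Juno vs Kestrel: Juno wins 4–3.
Juno vs Delta: Juno wins 4–3.
Kestrel vs Delta: Delta wins 4–3.
Juno beats each rival — Granite (4–3), Beacon (4–3), Citadel (6–1), Kestrel (4–3), Delta (4–3) — so Juno is the Condorcet winner.

Juno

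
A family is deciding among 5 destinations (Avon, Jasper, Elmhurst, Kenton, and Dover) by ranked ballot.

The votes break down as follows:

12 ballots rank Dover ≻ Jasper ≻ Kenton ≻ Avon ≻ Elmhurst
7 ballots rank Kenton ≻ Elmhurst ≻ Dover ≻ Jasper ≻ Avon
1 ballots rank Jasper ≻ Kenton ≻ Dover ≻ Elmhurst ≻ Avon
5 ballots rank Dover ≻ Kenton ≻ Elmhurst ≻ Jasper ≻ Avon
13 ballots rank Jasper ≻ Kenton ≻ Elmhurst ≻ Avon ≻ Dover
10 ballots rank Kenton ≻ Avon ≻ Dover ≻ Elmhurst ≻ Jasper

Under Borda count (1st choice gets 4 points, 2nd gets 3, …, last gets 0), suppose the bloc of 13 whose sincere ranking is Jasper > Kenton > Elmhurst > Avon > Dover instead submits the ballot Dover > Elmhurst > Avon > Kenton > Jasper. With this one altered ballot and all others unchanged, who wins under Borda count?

Dover

Borda totals with the altered ballot: Avon 68, Jasper 52, Elmhurst 81, Kenton 123, Dover 156.
The switch changes the winner from Kenton to Dover.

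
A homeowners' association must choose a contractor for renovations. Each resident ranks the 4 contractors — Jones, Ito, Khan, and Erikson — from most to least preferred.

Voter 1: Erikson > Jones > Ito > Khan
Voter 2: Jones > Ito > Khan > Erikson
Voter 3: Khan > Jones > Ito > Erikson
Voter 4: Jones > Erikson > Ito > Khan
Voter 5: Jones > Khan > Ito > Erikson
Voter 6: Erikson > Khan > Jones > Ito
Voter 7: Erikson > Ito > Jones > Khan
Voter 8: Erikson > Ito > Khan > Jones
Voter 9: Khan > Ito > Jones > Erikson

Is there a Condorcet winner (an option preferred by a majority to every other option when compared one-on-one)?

Yes

Head-to-head results (9 voters total):
Jones vs Ito: Jones wins 6–3.
Jones vs Khan: Jones wins 5–4.
Jones vs Erikson: Jones wins 5–4.
Ito vs Khan: Ito wins 5–4.
Ito vs Erikson: Erikson wins 5–4.
Khan vs Erikson: Erikson wins 5–4.
Jones beats each rival — Ito (6–3), Khan (5–4), Erikson (5–4) — so Jones is the Condorcet winner.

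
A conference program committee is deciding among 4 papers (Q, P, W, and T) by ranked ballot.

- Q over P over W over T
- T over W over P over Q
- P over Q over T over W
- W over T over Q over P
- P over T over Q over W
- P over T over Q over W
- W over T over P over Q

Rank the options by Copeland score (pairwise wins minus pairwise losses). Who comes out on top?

P

Pairwise results:
  Q vs P: P wins 5–2.
  Q vs W: Q wins 4–3.
  Q vs T: T wins 5–2.
  P vs W: P wins 4–3.
  P vs T: P wins 4–3.
  W vs T: T wins 4–3.
Copeland scores (wins − losses):
  Q: 1 − 2 = -1
  P: 3 − 0 = 3
  W: 0 − 3 = -3
  T: 2 − 1 = 1
P has the best Copeland score.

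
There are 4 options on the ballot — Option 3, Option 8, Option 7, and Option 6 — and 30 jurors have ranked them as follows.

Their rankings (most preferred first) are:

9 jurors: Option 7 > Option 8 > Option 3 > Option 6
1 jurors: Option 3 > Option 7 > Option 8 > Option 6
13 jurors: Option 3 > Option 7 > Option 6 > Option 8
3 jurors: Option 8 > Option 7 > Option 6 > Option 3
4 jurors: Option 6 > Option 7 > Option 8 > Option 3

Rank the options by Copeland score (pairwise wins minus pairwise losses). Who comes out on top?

Option 7

Pairwise results:
  Option 3 vs Option 8: Option 8 wins 16–14.
  Option 3 vs Option 7: Option 7 wins 16–14.
  Option 3 vs Option 6: Option 3 wins 23–7.
  Option 8 vs Option 7: Option 7 wins 27–3.
  Option 8 vs Option 6: Option 6 wins 17–13.
  Option 7 vs Option 6: Option 7 wins 26–4.
Copeland scores (wins − losses):
  Option 3: 1 − 2 = -1
  Option 8: 1 − 2 = -1
  Option 7: 3 − 0 = 3
  Option 6: 1 − 2 = -1
Option 7 has the best Copeland score.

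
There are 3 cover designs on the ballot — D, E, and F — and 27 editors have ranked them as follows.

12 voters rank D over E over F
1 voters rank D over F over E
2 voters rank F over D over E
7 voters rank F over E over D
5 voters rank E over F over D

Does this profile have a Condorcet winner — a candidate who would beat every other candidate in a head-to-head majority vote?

Head-to-head results (27 voters total):
D vs E: D wins 15–12.
D vs F: F wins 14–13.
E vs F: E wins 17–10.
No candidate beats all others: D beats E beats F beats D, a majority cycle.

No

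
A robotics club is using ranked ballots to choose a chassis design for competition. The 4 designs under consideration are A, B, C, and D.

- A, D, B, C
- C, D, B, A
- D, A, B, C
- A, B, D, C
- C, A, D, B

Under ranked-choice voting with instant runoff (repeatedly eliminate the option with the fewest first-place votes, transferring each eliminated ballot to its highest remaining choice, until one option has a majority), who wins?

Round 1: A 2, C 2, D 1, B 0. B has the fewest and is eliminated.
Round 2: A 2, C 2, D 1. D has the fewest and is eliminated.
Round 3: A 3, C 2. A has a majority.

A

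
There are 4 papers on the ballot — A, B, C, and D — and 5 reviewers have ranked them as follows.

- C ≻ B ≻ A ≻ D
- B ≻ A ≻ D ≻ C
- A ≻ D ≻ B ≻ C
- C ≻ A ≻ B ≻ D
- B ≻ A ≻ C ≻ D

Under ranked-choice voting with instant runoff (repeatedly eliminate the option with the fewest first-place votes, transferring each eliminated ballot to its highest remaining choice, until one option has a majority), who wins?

B

Round 1: B 2, C 2, A 1, D 0. D has the fewest and is eliminated.
Round 2: B 2, C 2, A 1. A has the fewest and is eliminated.
Round 3: B 3, C 2. B has a majority.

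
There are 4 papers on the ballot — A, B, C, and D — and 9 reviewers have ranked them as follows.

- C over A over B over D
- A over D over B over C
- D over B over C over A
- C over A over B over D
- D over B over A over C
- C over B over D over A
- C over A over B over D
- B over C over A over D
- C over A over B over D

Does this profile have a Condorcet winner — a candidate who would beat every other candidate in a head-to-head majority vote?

Yes

Head-to-head results (9 voters total):
A vs B: A wins 5–4.
A vs C: C wins 7–2.
A vs D: A wins 6–3.
B vs C: C wins 5–4.
B vs D: B wins 6–3.
C vs D: C wins 6–3.
C beats each rival — A (7–2), B (5–4), D (6–3) — so C is the Condorcet winner.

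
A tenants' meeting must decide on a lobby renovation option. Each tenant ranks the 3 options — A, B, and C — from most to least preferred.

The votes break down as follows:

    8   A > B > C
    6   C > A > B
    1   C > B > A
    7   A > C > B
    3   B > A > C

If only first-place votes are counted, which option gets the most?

A

First-place vote totals:
  A: 15
  B: 3
  C: 7
A has the most first-place votes.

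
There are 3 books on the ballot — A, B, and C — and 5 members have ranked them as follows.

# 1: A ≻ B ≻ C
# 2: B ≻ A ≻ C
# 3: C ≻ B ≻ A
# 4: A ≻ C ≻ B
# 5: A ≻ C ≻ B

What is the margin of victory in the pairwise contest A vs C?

3

Ballots ranking A above C: 4.
Ballots ranking C above A: 1.
A wins 4–1, a margin of 3.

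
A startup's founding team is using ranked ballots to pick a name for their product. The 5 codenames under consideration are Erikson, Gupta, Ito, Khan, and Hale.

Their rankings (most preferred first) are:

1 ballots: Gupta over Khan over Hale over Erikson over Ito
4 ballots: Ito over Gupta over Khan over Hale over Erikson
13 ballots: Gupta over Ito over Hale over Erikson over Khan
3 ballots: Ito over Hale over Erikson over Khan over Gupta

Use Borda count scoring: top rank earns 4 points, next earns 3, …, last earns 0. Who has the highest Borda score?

Gupta

Borda scores:
  Erikson: 1 + 4·0 + 13·1 + 3·2 = 20
  Gupta: 4 + 4·3 + 13·4 + 3·0 = 68
  Ito: 0 + 4·4 + 13·3 + 3·4 = 67
  Khan: 3 + 4·2 + 13·0 + 3·1 = 14
  Hale: 2 + 4·1 + 13·2 + 3·3 = 41
Gupta has the highest total.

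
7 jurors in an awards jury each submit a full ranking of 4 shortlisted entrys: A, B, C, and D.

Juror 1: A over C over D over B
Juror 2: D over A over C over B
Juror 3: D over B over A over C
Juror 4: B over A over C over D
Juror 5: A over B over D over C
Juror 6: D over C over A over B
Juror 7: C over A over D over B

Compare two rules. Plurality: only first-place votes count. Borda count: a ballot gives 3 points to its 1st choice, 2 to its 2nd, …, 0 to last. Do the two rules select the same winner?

Plurality first-place counts: A 2, B 1, C 1, D 3 → D.
Borda totals: A 14, B 7, C 9, D 12 → A.
The two rules disagree: plurality picks D, Borda picks A.

No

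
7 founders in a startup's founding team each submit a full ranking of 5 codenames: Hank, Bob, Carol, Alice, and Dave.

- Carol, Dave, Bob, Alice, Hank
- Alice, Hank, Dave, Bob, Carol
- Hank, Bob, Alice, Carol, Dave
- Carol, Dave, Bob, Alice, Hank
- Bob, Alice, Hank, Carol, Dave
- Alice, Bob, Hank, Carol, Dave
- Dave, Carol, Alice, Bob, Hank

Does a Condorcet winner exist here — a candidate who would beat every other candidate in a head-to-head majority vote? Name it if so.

No Condorcet winner

Head-to-head results (7 voters total):
Hank vs Bob: Bob wins 5–2.
Hank vs Carol: Hank wins 4–3.
Hank vs Alice: Alice wins 6–1.
Hank vs Dave: Hank wins 4–3.
Bob vs Carol: Bob wins 4–3.
Bob vs Alice: Bob wins 4–3.
Bob vs Dave: Dave wins 4–3.
Carol vs Alice: Alice wins 4–3.
Carol vs Dave: Carol wins 5–2.
Alice vs Dave: Alice wins 4–3.
No candidate beats all others: Hank beats Dave beats Bob beats Hank, a majority cycle.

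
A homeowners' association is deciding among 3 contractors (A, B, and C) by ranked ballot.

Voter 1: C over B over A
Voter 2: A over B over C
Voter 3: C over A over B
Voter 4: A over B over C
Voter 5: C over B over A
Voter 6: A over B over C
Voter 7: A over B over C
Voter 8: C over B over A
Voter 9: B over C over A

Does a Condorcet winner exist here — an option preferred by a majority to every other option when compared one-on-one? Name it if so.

Head-to-head results (9 voters total):
A vs B: A wins 5–4.
A vs C: C wins 5–4.
B vs C: B wins 5–4.
No candidate beats all others: A beats B beats C beats A, a majority cycle.

No Condorcet winner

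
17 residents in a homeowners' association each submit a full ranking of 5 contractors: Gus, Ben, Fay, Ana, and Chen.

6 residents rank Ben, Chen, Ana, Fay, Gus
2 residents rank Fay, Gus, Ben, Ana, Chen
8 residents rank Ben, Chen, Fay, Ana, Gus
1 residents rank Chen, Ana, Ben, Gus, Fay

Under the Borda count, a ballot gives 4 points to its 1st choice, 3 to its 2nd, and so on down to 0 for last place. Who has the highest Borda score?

Borda scores:
  Gus: 6·0 + 2·3 + 8·0 + 1 = 7
  Ben: 6·4 + 2·2 + 8·4 + 2 = 62
  Fay: 6·1 + 2·4 + 8·2 + 0 = 30
  Ana: 6·2 + 2·1 + 8·1 + 3 = 25
  Chen: 6·3 + 2·0 + 8·3 + 4 = 46
Ben has the highest total.

Ben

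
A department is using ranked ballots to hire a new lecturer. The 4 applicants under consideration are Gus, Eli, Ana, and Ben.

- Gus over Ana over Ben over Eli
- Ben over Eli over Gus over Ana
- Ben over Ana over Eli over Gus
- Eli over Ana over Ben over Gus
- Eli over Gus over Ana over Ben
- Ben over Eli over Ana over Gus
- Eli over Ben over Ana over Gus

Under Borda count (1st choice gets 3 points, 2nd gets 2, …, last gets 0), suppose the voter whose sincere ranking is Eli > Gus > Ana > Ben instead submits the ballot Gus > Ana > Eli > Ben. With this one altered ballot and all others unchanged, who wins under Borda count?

Borda totals with the altered ballot: Gus 7, Eli 12, Ana 10, Ben 13.
The switch changes the winner from Eli to Ben.

Ben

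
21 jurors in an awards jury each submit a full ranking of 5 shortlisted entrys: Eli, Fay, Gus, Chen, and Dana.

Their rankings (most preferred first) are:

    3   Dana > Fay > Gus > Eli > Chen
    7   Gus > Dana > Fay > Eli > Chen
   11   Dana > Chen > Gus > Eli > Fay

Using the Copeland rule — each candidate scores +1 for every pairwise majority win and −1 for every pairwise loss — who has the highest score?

Dana

Pairwise results:
  Eli vs Fay: Eli wins 11–10.
  Eli vs Gus: Gus wins 21–0.
  Eli vs Chen: Chen wins 11–10.
  Eli vs Dana: Dana wins 21–0.
  Fay vs Gus: Gus wins 18–3.
  Fay vs Chen: Chen wins 11–10.
  Fay vs Dana: Dana wins 21–0.
  Gus vs Chen: Chen wins 11–10.
  Gus vs Dana: Dana wins 14–7.
  Chen vs Dana: Dana wins 21–0.
Copeland scores (wins − losses):
  Eli: 1 − 3 = -2
  Fay: 0 − 4 = -4
  Gus: 2 − 2 = 0
  Chen: 3 − 1 = 2
  Dana: 4 − 0 = 4
Dana has the best Copeland score.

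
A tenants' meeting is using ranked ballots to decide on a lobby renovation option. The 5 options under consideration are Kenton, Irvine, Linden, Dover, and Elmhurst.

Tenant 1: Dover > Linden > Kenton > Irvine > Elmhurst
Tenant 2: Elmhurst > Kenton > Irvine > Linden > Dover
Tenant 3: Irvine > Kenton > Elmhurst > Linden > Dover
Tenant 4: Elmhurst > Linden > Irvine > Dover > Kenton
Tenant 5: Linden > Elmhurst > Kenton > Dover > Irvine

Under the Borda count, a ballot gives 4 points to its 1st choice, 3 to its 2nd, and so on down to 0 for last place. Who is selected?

Borda scores:
  Kenton: 2 + 3 + 3 + 0 + 2 = 10
  Irvine: 1 + 2 + 4 + 2 + 0 = 9
  Linden: 3 + 1 + 1 + 3 + 4 = 12
  Dover: 4 + 0 + 0 + 1 + 1 = 6
  Elmhurst: 0 + 4 + 2 + 4 + 3 = 13
Elmhurst has the highest total.

Elmhurst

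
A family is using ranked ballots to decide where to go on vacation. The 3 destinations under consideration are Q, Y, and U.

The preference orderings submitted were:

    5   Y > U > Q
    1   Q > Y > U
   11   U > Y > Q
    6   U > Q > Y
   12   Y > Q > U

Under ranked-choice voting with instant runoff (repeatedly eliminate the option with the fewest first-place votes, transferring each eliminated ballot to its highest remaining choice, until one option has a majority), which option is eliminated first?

Round 1: Y 17, U 17, Q 1. Q has the fewest and is eliminated.
Round 2: Y 18, U 17. Y has a majority.

Q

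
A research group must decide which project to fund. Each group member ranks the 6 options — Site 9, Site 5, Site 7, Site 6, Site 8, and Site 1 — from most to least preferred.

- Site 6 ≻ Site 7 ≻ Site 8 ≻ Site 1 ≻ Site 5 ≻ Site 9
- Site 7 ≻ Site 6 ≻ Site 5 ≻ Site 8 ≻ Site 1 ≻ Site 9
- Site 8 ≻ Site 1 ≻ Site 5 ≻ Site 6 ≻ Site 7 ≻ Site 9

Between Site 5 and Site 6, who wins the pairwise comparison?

Ballots ranking Site 5 above Site 6: 1.
Ballots ranking Site 6 above Site 5: 2.
Site 6 wins the head-to-head, 2–1.

Site 6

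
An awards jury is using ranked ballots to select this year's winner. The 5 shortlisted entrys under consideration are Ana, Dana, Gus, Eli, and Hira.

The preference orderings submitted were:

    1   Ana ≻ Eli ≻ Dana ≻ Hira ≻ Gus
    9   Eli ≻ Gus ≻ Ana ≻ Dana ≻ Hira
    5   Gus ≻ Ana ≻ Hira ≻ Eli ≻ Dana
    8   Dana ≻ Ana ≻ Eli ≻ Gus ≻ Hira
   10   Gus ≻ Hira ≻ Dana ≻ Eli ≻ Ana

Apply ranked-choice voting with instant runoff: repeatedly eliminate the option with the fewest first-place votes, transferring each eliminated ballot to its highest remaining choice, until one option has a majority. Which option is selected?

Eli

Round 1: Gus 15, Eli 9, Dana 8, Ana 1, Hira 0. Hira has the fewest and is eliminated.
Round 2: Gus 15, Eli 9, Dana 8, Ana 1. Ana has the fewest and is eliminated.
Round 3: Gus 15, Eli 10, Dana 8. Dana has the fewest and is eliminated.
Round 4: Eli 18, Gus 15. Eli has a majority.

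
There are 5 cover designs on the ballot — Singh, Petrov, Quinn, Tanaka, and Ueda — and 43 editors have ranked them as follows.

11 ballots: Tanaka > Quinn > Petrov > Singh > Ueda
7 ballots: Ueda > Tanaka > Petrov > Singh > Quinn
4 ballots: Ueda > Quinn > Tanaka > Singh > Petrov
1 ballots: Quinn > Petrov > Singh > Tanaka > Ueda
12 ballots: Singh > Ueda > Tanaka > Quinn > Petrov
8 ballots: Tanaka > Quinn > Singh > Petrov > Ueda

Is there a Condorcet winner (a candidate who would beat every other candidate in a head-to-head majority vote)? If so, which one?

Head-to-head results (43 voters total):
Singh vs Petrov: Singh wins 24–19.
Singh vs Quinn: Quinn wins 24–19.
Singh vs Tanaka: Tanaka wins 30–13.
Singh vs Ueda: Singh wins 32–11.
Petrov vs Quinn: Quinn wins 36–7.
Petrov vs Tanaka: Tanaka wins 42–1.
Petrov vs Ueda: Ueda wins 23–20.
Quinn vs Tanaka: Tanaka wins 38–5.
Quinn vs Ueda: Ueda wins 23–20.
Tanaka vs Ueda: Ueda wins 23–20.
No candidate beats all others: Singh beats Ueda beats Quinn beats Singh, a majority cycle.

None — there is no Condorcet winner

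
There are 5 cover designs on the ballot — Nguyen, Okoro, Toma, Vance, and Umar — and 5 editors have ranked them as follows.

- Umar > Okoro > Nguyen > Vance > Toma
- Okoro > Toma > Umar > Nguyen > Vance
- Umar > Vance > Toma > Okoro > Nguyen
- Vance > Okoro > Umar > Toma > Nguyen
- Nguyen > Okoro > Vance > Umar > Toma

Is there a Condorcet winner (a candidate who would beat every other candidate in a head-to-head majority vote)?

Head-to-head results (5 voters total):
Nguyen vs Okoro: Okoro wins 4–1.
Nguyen vs Toma: Toma wins 3–2.
Nguyen vs Vance: Nguyen wins 3–2.
Nguyen vs Umar: Umar wins 4–1.
Okoro vs Toma: Okoro wins 4–1.
Okoro vs Vance: Okoro wins 3–2.
Okoro vs Umar: Okoro wins 3–2.
Toma vs Vance: Vance wins 4–1.
Toma vs Umar: Umar wins 4–1.
Vance vs Umar: Umar wins 3–2.
Okoro beats each rival — Nguyen (4–1), Toma (4–1), Vance (3–2), Umar (3–2) — so Okoro is the Condorcet winner.

Yes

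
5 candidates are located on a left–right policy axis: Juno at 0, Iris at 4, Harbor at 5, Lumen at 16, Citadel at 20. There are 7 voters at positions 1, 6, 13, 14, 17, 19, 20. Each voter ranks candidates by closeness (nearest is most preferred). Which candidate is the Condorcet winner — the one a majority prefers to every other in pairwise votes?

With single-peaked preferences on a line, the Condorcet winner is the candidate closest to the median voter.
The median voter (position 14) is closest to Lumen at 16.
Check: Lumen vs Iris — voters closer to Lumen: 5 of 7.

Lumen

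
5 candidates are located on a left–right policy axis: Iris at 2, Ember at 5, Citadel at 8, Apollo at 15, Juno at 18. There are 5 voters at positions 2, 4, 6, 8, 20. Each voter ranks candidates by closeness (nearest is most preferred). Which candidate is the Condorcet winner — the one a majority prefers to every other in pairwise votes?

Ember

With single-peaked preferences on a line, the Condorcet winner is the candidate closest to the median voter.
The median voter (position 6) is closest to Ember at 5.
Check: Ember vs Apollo — voters closer to Ember: 4 of 5.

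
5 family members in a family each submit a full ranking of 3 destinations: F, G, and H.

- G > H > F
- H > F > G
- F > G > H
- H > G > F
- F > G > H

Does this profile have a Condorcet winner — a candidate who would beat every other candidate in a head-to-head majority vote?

No

Head-to-head results (5 voters total):
F vs G: F wins 3–2.
F vs H: H wins 3–2.
G vs H: G wins 3–2.
No candidate beats all others: F beats G beats H beats F, a majority cycle.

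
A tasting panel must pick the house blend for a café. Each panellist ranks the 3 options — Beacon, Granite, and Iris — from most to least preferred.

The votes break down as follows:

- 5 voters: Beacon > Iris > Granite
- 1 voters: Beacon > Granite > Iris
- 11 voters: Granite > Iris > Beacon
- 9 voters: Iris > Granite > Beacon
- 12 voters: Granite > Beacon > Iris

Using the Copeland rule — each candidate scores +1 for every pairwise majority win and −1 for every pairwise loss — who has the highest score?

Granite

Pairwise results:
  Beacon vs Granite: Granite wins 32–6.
  Beacon vs Iris: Iris wins 20–18.
  Granite vs Iris: Granite wins 24–14.
Copeland scores (wins − losses):
  Beacon: 0 − 2 = -2
  Granite: 2 − 0 = 2
  Iris: 1 − 1 = 0
Granite has the best Copeland score.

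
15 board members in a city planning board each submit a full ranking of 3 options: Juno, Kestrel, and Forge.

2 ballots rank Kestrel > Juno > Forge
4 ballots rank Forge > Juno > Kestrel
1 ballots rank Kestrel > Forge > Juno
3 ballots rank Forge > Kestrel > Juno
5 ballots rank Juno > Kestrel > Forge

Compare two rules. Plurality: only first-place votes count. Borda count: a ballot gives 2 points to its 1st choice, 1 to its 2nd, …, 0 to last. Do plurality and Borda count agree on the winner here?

No

Plurality first-place counts: Juno 5, Kestrel 3, Forge 7 → Forge.
Borda totals: Juno 16, Kestrel 14, Forge 15 → Juno.
The two rules disagree: plurality picks Forge, Borda picks Juno.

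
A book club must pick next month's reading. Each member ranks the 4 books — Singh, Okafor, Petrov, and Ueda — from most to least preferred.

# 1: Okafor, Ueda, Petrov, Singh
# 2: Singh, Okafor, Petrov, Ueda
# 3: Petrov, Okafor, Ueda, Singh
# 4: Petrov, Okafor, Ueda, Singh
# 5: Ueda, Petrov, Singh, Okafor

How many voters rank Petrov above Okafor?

3

Ballots ranking Petrov above Okafor: 3.
Ballots ranking Okafor above Petrov: 2.
So 3 of 5 voters prefer Petrov to Okafor.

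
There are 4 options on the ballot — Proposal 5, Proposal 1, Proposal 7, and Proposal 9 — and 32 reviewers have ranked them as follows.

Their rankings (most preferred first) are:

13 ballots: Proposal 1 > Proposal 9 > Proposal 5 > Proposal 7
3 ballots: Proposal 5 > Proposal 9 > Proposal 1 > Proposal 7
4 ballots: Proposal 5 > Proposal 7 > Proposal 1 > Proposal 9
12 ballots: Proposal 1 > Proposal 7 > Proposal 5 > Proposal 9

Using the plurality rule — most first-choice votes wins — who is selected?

Proposal 1

First-place vote totals:
  Proposal 5: 7
  Proposal 1: 25
  Proposal 7: 0
  Proposal 9: 0
Proposal 1 has the most first-place votes.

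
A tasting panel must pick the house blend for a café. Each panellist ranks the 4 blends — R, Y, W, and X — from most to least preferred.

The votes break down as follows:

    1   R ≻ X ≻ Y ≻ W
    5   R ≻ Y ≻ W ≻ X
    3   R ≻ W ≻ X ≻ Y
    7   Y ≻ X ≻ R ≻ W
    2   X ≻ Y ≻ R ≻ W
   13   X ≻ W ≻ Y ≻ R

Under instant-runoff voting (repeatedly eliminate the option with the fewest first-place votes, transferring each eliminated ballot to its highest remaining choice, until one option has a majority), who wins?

X

Round 1: X 15, R 9, Y 7, W 0. W has the fewest and is eliminated.
Round 2: X 15, R 9, Y 7. Y has the fewest and is eliminated.
Round 3: X 22, R 9. X has a majority.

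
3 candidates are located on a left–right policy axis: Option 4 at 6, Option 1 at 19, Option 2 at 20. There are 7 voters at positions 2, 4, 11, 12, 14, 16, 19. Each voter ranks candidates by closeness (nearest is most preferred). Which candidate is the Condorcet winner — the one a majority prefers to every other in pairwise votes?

With single-peaked preferences on a line, the Condorcet winner is the candidate closest to the median voter.
The median voter (position 12) is closest to Option 4 at 6.
Check: Option 4 vs Option 2 — voters closer to Option 4: 4 of 7.

Option 4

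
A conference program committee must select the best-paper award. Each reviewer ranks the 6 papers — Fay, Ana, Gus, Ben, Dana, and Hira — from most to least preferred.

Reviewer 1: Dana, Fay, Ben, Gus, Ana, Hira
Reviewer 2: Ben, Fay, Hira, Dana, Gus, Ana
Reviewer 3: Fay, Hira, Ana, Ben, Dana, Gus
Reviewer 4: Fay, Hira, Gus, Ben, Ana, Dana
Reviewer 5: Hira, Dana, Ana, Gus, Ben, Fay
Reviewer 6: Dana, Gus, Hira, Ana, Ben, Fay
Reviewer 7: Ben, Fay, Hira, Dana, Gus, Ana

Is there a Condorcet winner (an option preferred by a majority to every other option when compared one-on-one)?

No

Head-to-head results (7 voters total):
Fay vs Ana: Fay wins 5–2.
Fay vs Gus: Fay wins 5–2.
Fay vs Ben: Ben wins 4–3.
Fay vs Dana: Fay wins 4–3.
Fay vs Hira: Fay wins 5–2.
Ana vs Gus: Gus wins 5–2.
Ana vs Ben: Ben wins 4–3.
Ana vs Dana: Dana wins 5–2.
Ana vs Hira: Hira wins 6–1.
Gus vs Ben: Ben wins 4–3.
Gus vs Dana: Dana wins 6–1.
Gus vs Hira: Hira wins 5–2.
Ben vs Dana: Ben wins 4–3.
Ben vs Hira: Hira wins 4–3.
Dana vs Hira: Hira wins 5–2.
No candidate beats all others: Fay beats Hira beats Ben beats Fay, a majority cycle.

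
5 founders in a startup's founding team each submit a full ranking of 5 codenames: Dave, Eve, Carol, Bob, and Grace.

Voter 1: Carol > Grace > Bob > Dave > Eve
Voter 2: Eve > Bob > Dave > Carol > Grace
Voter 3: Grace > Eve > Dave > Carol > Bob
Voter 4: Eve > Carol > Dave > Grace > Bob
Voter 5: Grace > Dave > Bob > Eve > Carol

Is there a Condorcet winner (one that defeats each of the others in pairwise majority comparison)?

No

Head-to-head results (5 voters total):
Dave vs Eve: Eve wins 3–2.
Dave vs Carol: Dave wins 3–2.
Dave vs Bob: Dave wins 3–2.
Dave vs Grace: Grace wins 3–2.
Eve vs Carol: Eve wins 4–1.
Eve vs Bob: Eve wins 3–2.
Eve vs Grace: Grace wins 3–2.
Carol vs Bob: Carol wins 3–2.
Carol vs Grace: Carol wins 3–2.
Bob vs Grace: Grace wins 4–1.
No candidate beats all others: Dave beats Carol beats Grace beats Dave, a majority cycle.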